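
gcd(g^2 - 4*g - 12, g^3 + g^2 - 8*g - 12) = g + 2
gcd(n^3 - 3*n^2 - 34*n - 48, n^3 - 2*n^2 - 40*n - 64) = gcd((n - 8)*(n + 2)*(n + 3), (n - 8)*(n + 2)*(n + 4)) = n^2 - 6*n - 16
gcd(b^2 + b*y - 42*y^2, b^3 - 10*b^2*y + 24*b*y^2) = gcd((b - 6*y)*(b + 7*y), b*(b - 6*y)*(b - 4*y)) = -b + 6*y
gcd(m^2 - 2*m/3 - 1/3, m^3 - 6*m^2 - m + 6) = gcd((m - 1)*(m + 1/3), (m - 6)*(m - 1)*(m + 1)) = m - 1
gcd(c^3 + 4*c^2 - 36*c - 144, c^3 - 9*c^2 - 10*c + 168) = c^2 - 2*c - 24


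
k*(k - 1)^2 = k^3 - 2*k^2 + k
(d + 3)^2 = d^2 + 6*d + 9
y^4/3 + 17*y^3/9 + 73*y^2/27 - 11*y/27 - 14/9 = (y/3 + 1)*(y - 2/3)*(y + 1)*(y + 7/3)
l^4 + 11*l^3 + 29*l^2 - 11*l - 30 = (l - 1)*(l + 1)*(l + 5)*(l + 6)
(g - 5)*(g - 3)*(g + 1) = g^3 - 7*g^2 + 7*g + 15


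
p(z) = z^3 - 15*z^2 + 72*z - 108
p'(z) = 3*z^2 - 30*z + 72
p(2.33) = -9.02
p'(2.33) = 18.39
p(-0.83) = -178.67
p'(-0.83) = 98.97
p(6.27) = 0.24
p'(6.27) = 1.84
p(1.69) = -24.33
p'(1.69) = 29.87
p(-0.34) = -134.25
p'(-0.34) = 82.55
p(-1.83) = -296.12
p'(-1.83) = 136.95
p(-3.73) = -637.15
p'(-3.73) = 225.64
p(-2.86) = -460.01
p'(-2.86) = 182.34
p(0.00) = -108.00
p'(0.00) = 72.00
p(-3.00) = -486.00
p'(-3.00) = 189.00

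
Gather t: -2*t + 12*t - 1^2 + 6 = 10*t + 5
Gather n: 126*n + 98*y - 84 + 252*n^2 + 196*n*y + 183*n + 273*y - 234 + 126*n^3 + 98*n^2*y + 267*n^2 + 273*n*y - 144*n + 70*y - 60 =126*n^3 + n^2*(98*y + 519) + n*(469*y + 165) + 441*y - 378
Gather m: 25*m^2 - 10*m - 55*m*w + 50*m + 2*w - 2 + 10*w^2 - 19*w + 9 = 25*m^2 + m*(40 - 55*w) + 10*w^2 - 17*w + 7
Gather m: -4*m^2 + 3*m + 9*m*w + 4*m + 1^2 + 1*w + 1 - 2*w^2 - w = -4*m^2 + m*(9*w + 7) - 2*w^2 + 2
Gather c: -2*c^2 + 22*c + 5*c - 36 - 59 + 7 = -2*c^2 + 27*c - 88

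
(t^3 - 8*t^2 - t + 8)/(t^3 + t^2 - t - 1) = (t - 8)/(t + 1)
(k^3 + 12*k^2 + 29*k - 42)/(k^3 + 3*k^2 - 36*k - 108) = (k^2 + 6*k - 7)/(k^2 - 3*k - 18)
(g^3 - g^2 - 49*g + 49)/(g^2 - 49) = g - 1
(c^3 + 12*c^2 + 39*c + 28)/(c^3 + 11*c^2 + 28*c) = (c + 1)/c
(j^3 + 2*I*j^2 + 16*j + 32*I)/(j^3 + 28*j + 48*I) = (j - 4*I)/(j - 6*I)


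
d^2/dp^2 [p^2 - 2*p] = 2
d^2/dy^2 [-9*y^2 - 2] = -18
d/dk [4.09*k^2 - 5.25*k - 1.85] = 8.18*k - 5.25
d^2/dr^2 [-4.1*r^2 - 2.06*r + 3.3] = -8.20000000000000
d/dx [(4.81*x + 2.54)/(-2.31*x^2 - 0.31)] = (11.1111*x^2 + 11.7348*x - 1.4911)/(5.3361*x^4 + 1.4322*x^2 + 0.0961)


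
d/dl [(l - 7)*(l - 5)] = 2*l - 12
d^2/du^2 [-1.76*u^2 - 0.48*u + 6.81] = -3.52000000000000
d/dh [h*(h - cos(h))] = h*(sin(h) + 1) + h - cos(h)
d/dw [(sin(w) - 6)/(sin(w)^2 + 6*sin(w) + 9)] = (15 - sin(w))*cos(w)/(sin(w) + 3)^3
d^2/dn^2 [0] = 0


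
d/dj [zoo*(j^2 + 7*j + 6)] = zoo*(j + 1)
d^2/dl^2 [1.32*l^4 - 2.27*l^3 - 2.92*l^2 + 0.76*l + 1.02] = 15.84*l^2 - 13.62*l - 5.84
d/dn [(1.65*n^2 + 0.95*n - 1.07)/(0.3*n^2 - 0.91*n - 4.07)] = (-1.7865*n^2 - 12.789*n - 4.8402)/(0.09*n^4 - 0.546*n^3 - 1.6139*n^2 + 7.4074*n + 16.5649)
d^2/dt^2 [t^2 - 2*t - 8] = 2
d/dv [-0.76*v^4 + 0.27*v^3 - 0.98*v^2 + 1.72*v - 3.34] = -3.04*v^3 + 0.81*v^2 - 1.96*v + 1.72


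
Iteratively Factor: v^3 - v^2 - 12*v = (v + 3)*(v^2 - 4*v) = v*(v + 3)*(v - 4)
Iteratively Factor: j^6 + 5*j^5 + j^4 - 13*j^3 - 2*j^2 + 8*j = (j)*(j^5 + 5*j^4 + j^3 - 13*j^2 - 2*j + 8) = j*(j + 2)*(j^4 + 3*j^3 - 5*j^2 - 3*j + 4) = j*(j - 1)*(j + 2)*(j^3 + 4*j^2 - j - 4) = j*(j - 1)^2*(j + 2)*(j^2 + 5*j + 4) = j*(j - 1)^2*(j + 1)*(j + 2)*(j + 4)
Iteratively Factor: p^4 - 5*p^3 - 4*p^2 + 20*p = (p - 2)*(p^3 - 3*p^2 - 10*p) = (p - 5)*(p - 2)*(p^2 + 2*p) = p*(p - 5)*(p - 2)*(p + 2)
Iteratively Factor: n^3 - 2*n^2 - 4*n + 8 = (n - 2)*(n^2 - 4) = (n - 2)*(n + 2)*(n - 2)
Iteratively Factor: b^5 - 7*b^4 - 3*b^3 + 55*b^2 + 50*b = (b + 2)*(b^4 - 9*b^3 + 15*b^2 + 25*b) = (b + 1)*(b + 2)*(b^3 - 10*b^2 + 25*b) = b*(b + 1)*(b + 2)*(b^2 - 10*b + 25) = b*(b - 5)*(b + 1)*(b + 2)*(b - 5)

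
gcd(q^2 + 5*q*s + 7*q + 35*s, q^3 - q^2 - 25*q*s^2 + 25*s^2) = q + 5*s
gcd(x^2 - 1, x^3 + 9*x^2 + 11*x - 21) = x - 1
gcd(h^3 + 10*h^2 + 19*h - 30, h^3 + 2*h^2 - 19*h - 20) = h + 5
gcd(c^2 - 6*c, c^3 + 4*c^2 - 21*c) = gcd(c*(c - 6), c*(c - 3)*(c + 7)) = c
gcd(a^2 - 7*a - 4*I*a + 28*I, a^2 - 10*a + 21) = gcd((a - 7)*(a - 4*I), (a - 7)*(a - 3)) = a - 7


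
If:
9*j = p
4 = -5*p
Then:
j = -4/45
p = -4/5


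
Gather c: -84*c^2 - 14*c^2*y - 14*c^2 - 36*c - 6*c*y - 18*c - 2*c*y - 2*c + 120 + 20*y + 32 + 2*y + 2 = c^2*(-14*y - 98) + c*(-8*y - 56) + 22*y + 154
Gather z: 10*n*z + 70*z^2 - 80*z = 70*z^2 + z*(10*n - 80)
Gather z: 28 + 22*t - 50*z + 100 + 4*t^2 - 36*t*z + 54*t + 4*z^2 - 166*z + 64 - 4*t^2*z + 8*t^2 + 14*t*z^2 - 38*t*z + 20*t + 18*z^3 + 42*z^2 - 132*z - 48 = 12*t^2 + 96*t + 18*z^3 + z^2*(14*t + 46) + z*(-4*t^2 - 74*t - 348) + 144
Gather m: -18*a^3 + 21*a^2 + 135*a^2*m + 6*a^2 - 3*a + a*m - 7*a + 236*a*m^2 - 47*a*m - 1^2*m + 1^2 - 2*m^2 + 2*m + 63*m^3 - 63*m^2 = -18*a^3 + 27*a^2 - 10*a + 63*m^3 + m^2*(236*a - 65) + m*(135*a^2 - 46*a + 1) + 1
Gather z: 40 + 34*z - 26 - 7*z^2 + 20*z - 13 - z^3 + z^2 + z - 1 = -z^3 - 6*z^2 + 55*z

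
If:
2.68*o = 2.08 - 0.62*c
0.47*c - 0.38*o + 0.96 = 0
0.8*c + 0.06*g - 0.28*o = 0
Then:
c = -1.19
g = 20.80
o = 1.05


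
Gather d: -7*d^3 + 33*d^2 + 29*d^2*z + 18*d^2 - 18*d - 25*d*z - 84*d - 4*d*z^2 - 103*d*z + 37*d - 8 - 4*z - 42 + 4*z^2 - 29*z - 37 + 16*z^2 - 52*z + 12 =-7*d^3 + d^2*(29*z + 51) + d*(-4*z^2 - 128*z - 65) + 20*z^2 - 85*z - 75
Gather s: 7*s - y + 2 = 7*s - y + 2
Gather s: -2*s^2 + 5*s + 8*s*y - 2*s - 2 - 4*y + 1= -2*s^2 + s*(8*y + 3) - 4*y - 1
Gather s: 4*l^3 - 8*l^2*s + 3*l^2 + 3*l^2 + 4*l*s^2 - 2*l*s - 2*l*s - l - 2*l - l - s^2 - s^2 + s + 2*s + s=4*l^3 + 6*l^2 - 4*l + s^2*(4*l - 2) + s*(-8*l^2 - 4*l + 4)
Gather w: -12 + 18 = 6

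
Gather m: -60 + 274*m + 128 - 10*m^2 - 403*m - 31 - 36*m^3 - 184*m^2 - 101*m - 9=-36*m^3 - 194*m^2 - 230*m + 28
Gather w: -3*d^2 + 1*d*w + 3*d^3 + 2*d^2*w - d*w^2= 3*d^3 - 3*d^2 - d*w^2 + w*(2*d^2 + d)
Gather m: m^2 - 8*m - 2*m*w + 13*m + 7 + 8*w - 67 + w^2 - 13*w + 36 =m^2 + m*(5 - 2*w) + w^2 - 5*w - 24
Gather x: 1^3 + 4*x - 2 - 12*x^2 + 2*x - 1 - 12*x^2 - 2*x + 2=-24*x^2 + 4*x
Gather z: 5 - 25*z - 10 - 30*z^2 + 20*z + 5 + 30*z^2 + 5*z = 0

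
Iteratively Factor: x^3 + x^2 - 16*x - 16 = (x - 4)*(x^2 + 5*x + 4) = (x - 4)*(x + 4)*(x + 1)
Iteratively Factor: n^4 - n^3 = (n - 1)*(n^3) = n*(n - 1)*(n^2) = n^2*(n - 1)*(n)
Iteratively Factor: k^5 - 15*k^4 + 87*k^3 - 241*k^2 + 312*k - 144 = (k - 1)*(k^4 - 14*k^3 + 73*k^2 - 168*k + 144) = (k - 4)*(k - 1)*(k^3 - 10*k^2 + 33*k - 36) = (k - 4)*(k - 3)*(k - 1)*(k^2 - 7*k + 12) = (k - 4)*(k - 3)^2*(k - 1)*(k - 4)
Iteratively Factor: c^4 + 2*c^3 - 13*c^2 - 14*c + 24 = (c + 4)*(c^3 - 2*c^2 - 5*c + 6) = (c - 3)*(c + 4)*(c^2 + c - 2) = (c - 3)*(c + 2)*(c + 4)*(c - 1)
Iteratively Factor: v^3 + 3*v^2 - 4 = (v - 1)*(v^2 + 4*v + 4) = (v - 1)*(v + 2)*(v + 2)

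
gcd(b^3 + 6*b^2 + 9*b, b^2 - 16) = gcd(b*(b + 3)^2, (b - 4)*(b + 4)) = 1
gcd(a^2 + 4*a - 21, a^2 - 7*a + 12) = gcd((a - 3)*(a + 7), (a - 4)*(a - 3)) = a - 3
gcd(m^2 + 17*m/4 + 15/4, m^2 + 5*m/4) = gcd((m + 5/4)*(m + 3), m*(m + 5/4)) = m + 5/4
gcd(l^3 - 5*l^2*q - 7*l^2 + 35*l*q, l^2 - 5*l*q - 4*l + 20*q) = -l + 5*q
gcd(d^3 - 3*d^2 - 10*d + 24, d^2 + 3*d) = d + 3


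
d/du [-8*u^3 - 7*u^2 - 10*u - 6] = -24*u^2 - 14*u - 10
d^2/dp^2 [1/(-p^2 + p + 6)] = 2*(-p^2 + p + (2*p - 1)^2 + 6)/(-p^2 + p + 6)^3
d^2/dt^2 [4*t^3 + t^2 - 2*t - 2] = 24*t + 2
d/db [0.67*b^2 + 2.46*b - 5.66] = 1.34*b + 2.46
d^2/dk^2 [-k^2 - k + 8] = -2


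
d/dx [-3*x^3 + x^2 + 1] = x*(2 - 9*x)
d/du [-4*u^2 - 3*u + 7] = -8*u - 3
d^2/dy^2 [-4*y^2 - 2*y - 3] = -8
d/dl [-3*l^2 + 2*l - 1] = 2 - 6*l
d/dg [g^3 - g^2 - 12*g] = 3*g^2 - 2*g - 12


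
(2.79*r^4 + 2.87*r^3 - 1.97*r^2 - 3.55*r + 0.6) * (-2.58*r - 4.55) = -7.1982*r^5 - 20.0991*r^4 - 7.9759*r^3 + 18.1225*r^2 + 14.6045*r - 2.73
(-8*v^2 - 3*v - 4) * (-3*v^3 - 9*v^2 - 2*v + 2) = 24*v^5 + 81*v^4 + 55*v^3 + 26*v^2 + 2*v - 8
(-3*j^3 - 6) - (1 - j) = -3*j^3 + j - 7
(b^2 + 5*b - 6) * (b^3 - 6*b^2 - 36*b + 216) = b^5 - b^4 - 72*b^3 + 72*b^2 + 1296*b - 1296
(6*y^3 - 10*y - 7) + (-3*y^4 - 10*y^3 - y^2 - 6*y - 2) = -3*y^4 - 4*y^3 - y^2 - 16*y - 9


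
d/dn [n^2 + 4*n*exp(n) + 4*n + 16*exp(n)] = 4*n*exp(n) + 2*n + 20*exp(n) + 4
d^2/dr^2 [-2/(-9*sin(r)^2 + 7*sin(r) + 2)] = 2*(-324*sin(r)^3 - 135*sin(r)^2 + 230*sin(r) - 134)/((sin(r) - 1)^2*(9*sin(r) + 2)^3)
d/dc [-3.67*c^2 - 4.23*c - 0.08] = -7.34*c - 4.23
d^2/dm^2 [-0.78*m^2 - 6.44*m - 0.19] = -1.56000000000000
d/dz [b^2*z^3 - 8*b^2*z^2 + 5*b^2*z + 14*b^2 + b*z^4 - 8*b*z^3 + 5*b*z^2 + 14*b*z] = b*(3*b*z^2 - 16*b*z + 5*b + 4*z^3 - 24*z^2 + 10*z + 14)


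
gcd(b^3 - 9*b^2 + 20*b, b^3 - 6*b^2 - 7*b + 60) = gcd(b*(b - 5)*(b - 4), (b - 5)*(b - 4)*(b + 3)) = b^2 - 9*b + 20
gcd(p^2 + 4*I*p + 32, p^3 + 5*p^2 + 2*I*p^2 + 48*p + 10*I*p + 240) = p + 8*I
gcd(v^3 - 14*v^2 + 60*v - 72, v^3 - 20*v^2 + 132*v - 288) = v^2 - 12*v + 36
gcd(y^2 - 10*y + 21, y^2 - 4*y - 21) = y - 7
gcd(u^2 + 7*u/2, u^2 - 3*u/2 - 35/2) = u + 7/2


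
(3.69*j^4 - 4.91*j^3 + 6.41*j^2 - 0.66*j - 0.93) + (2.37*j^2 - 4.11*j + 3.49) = 3.69*j^4 - 4.91*j^3 + 8.78*j^2 - 4.77*j + 2.56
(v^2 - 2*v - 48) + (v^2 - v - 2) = 2*v^2 - 3*v - 50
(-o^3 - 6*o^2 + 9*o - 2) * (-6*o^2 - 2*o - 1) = 6*o^5 + 38*o^4 - 41*o^3 - 5*o + 2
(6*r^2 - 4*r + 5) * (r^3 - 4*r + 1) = 6*r^5 - 4*r^4 - 19*r^3 + 22*r^2 - 24*r + 5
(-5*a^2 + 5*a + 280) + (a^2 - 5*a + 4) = 284 - 4*a^2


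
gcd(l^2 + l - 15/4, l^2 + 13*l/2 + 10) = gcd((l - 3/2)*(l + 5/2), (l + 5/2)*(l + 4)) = l + 5/2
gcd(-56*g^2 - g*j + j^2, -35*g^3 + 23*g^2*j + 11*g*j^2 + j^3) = 7*g + j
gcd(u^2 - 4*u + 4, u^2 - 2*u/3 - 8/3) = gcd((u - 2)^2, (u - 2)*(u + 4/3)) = u - 2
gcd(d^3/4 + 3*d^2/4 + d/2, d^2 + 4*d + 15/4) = 1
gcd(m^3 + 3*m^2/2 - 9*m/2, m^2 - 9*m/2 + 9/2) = m - 3/2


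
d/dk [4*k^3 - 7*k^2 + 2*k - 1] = 12*k^2 - 14*k + 2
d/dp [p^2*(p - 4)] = p*(3*p - 8)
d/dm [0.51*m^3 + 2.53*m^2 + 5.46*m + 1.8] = 1.53*m^2 + 5.06*m + 5.46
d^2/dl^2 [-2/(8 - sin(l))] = 2*(-8*sin(l) + cos(l)^2 + 1)/(sin(l) - 8)^3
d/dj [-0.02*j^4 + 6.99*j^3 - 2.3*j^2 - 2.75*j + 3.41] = -0.08*j^3 + 20.97*j^2 - 4.6*j - 2.75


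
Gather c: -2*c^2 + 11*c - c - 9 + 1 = -2*c^2 + 10*c - 8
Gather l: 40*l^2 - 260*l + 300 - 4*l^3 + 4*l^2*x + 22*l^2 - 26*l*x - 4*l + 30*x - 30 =-4*l^3 + l^2*(4*x + 62) + l*(-26*x - 264) + 30*x + 270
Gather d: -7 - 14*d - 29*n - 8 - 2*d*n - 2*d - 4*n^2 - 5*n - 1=d*(-2*n - 16) - 4*n^2 - 34*n - 16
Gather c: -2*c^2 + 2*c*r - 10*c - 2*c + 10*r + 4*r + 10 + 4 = -2*c^2 + c*(2*r - 12) + 14*r + 14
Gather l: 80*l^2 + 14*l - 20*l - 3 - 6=80*l^2 - 6*l - 9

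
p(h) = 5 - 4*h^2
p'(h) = -8*h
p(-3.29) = -38.30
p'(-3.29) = 26.32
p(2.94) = -29.57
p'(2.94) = -23.52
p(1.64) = -5.76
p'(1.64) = -13.12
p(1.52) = -4.24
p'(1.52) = -12.16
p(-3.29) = -38.30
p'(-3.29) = 26.32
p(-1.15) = -0.29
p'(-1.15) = 9.20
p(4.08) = -61.59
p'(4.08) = -32.64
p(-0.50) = 4.00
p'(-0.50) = 4.00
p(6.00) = -139.00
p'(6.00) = -48.00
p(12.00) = -571.00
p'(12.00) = -96.00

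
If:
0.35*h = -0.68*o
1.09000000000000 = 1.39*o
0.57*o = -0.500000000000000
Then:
No Solution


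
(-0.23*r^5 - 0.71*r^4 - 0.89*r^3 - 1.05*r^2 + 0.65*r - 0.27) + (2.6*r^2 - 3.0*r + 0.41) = -0.23*r^5 - 0.71*r^4 - 0.89*r^3 + 1.55*r^2 - 2.35*r + 0.14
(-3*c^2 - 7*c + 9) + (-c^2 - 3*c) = -4*c^2 - 10*c + 9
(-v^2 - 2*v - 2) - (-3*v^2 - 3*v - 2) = 2*v^2 + v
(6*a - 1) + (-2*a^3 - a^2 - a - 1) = -2*a^3 - a^2 + 5*a - 2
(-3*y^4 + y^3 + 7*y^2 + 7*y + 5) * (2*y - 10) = -6*y^5 + 32*y^4 + 4*y^3 - 56*y^2 - 60*y - 50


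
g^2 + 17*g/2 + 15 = (g + 5/2)*(g + 6)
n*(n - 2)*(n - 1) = n^3 - 3*n^2 + 2*n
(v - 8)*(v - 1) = v^2 - 9*v + 8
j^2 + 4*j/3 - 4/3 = (j - 2/3)*(j + 2)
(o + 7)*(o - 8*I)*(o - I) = o^3 + 7*o^2 - 9*I*o^2 - 8*o - 63*I*o - 56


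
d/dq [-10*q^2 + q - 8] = 1 - 20*q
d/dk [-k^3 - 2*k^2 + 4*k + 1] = -3*k^2 - 4*k + 4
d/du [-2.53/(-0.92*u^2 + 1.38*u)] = (3.4914 - 4.6552*u)/(u^2*(0.92*u - 1.38)^2)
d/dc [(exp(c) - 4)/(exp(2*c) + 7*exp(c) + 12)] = (-(exp(c) - 4)*(2*exp(c) + 7) + exp(2*c) + 7*exp(c) + 12)*exp(c)/(exp(2*c) + 7*exp(c) + 12)^2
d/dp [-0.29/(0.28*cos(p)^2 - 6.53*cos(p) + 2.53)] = (1.8937 - 0.1624*cos(p))*sin(p)/(0.28*cos(p)^2 - 6.53*cos(p) + 2.53)^2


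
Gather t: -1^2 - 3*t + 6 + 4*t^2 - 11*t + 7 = 4*t^2 - 14*t + 12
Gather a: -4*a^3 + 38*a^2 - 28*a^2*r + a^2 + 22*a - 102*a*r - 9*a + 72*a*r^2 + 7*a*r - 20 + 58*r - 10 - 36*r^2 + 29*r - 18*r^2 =-4*a^3 + a^2*(39 - 28*r) + a*(72*r^2 - 95*r + 13) - 54*r^2 + 87*r - 30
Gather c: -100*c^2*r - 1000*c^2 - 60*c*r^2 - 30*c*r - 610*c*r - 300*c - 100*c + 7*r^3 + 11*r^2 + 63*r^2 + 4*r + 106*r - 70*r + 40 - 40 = c^2*(-100*r - 1000) + c*(-60*r^2 - 640*r - 400) + 7*r^3 + 74*r^2 + 40*r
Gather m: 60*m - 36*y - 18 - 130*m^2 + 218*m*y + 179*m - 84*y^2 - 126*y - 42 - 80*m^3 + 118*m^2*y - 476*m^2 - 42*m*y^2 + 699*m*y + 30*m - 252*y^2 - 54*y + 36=-80*m^3 + m^2*(118*y - 606) + m*(-42*y^2 + 917*y + 269) - 336*y^2 - 216*y - 24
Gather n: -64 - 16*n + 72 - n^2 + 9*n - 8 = -n^2 - 7*n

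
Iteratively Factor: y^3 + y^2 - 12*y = (y - 3)*(y^2 + 4*y) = (y - 3)*(y + 4)*(y)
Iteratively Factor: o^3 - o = (o + 1)*(o^2 - o) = (o - 1)*(o + 1)*(o)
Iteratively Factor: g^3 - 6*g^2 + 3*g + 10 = (g - 2)*(g^2 - 4*g - 5) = (g - 5)*(g - 2)*(g + 1)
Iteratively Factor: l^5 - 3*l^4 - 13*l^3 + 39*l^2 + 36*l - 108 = (l + 3)*(l^4 - 6*l^3 + 5*l^2 + 24*l - 36) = (l + 2)*(l + 3)*(l^3 - 8*l^2 + 21*l - 18) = (l - 3)*(l + 2)*(l + 3)*(l^2 - 5*l + 6) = (l - 3)*(l - 2)*(l + 2)*(l + 3)*(l - 3)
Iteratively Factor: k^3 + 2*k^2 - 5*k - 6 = (k + 3)*(k^2 - k - 2) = (k + 1)*(k + 3)*(k - 2)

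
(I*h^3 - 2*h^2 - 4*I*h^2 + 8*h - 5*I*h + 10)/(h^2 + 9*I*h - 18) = (I*h^3 + h^2*(-2 - 4*I) + h*(8 - 5*I) + 10)/(h^2 + 9*I*h - 18)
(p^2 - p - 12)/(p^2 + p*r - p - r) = (p^2 - p - 12)/(p^2 + p*r - p - r)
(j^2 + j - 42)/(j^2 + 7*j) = (j - 6)/j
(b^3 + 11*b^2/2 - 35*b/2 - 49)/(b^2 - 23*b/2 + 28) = (b^2 + 9*b + 14)/(b - 8)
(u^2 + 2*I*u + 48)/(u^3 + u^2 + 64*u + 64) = (u - 6*I)/(u^2 + u*(1 - 8*I) - 8*I)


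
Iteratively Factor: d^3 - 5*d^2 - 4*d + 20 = (d - 2)*(d^2 - 3*d - 10) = (d - 5)*(d - 2)*(d + 2)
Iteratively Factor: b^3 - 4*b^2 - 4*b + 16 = (b - 2)*(b^2 - 2*b - 8) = (b - 4)*(b - 2)*(b + 2)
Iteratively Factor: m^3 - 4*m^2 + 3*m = (m - 1)*(m^2 - 3*m) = (m - 3)*(m - 1)*(m)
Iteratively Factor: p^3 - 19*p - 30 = (p + 3)*(p^2 - 3*p - 10) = (p + 2)*(p + 3)*(p - 5)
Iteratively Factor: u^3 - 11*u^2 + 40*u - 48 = (u - 3)*(u^2 - 8*u + 16) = (u - 4)*(u - 3)*(u - 4)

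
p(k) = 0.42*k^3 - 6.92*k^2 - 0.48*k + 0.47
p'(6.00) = -38.16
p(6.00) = -160.81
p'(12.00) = 14.88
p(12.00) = -276.01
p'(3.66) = -34.26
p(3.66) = -73.39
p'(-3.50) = 63.40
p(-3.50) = -100.63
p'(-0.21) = 2.48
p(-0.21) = 0.26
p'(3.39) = -32.92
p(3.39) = -64.32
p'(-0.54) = 7.36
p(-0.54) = -1.35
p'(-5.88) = 124.46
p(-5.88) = -321.35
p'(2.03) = -23.38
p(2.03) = -25.51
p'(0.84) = -11.22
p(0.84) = -4.57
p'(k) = 1.26*k^2 - 13.84*k - 0.48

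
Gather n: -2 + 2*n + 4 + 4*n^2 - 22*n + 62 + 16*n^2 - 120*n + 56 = 20*n^2 - 140*n + 120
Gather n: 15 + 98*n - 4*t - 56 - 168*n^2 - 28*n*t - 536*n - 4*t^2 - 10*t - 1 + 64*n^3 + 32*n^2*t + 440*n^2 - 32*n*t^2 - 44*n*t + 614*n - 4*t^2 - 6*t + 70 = 64*n^3 + n^2*(32*t + 272) + n*(-32*t^2 - 72*t + 176) - 8*t^2 - 20*t + 28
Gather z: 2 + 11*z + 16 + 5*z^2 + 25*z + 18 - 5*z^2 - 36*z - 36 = 0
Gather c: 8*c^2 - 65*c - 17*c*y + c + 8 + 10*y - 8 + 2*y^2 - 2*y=8*c^2 + c*(-17*y - 64) + 2*y^2 + 8*y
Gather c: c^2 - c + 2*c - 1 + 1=c^2 + c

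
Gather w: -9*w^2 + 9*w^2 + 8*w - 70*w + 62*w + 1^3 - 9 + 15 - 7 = 0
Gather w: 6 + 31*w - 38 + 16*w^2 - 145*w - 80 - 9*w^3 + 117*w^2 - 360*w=-9*w^3 + 133*w^2 - 474*w - 112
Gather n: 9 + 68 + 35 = 112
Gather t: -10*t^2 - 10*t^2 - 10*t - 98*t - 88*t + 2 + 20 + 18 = -20*t^2 - 196*t + 40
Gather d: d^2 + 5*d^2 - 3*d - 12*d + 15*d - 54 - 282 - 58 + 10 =6*d^2 - 384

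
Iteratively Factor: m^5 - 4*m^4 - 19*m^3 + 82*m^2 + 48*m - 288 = (m - 3)*(m^4 - m^3 - 22*m^2 + 16*m + 96) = (m - 4)*(m - 3)*(m^3 + 3*m^2 - 10*m - 24) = (m - 4)*(m - 3)*(m + 4)*(m^2 - m - 6) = (m - 4)*(m - 3)*(m + 2)*(m + 4)*(m - 3)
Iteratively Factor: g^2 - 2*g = (g)*(g - 2)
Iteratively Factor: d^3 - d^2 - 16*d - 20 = (d + 2)*(d^2 - 3*d - 10) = (d - 5)*(d + 2)*(d + 2)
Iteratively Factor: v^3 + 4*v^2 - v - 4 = (v + 4)*(v^2 - 1) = (v + 1)*(v + 4)*(v - 1)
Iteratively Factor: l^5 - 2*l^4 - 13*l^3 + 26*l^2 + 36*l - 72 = (l - 3)*(l^4 + l^3 - 10*l^2 - 4*l + 24) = (l - 3)*(l - 2)*(l^3 + 3*l^2 - 4*l - 12) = (l - 3)*(l - 2)^2*(l^2 + 5*l + 6) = (l - 3)*(l - 2)^2*(l + 2)*(l + 3)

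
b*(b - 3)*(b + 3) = b^3 - 9*b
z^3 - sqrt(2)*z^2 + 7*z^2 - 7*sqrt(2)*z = z*(z + 7)*(z - sqrt(2))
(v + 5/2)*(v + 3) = v^2 + 11*v/2 + 15/2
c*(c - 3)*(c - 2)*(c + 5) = c^4 - 19*c^2 + 30*c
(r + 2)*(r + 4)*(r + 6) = r^3 + 12*r^2 + 44*r + 48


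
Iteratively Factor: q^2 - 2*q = (q - 2)*(q)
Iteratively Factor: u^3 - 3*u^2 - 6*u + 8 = (u - 1)*(u^2 - 2*u - 8) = (u - 1)*(u + 2)*(u - 4)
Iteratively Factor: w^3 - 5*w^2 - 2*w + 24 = (w + 2)*(w^2 - 7*w + 12) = (w - 4)*(w + 2)*(w - 3)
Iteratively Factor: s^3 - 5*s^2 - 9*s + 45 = (s - 5)*(s^2 - 9) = (s - 5)*(s - 3)*(s + 3)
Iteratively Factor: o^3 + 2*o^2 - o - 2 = (o + 1)*(o^2 + o - 2) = (o + 1)*(o + 2)*(o - 1)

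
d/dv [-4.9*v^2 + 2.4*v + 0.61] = 2.4 - 9.8*v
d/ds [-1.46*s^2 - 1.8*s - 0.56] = -2.92*s - 1.8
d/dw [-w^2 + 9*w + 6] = 9 - 2*w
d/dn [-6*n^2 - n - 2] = -12*n - 1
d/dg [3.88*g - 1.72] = 3.88000000000000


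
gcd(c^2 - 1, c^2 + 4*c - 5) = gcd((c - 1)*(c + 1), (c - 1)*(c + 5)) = c - 1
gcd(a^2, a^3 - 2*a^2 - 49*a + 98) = 1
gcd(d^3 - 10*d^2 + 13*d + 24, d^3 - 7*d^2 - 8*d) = d^2 - 7*d - 8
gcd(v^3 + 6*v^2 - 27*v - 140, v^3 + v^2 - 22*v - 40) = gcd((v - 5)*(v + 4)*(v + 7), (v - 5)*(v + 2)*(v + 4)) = v^2 - v - 20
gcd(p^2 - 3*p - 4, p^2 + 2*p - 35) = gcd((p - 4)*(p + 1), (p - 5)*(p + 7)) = 1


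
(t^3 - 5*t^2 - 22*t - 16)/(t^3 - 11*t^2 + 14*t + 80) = (t + 1)/(t - 5)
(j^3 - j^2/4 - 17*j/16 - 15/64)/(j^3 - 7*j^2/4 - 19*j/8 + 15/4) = (16*j^2 + 16*j + 3)/(8*(2*j^2 - j - 6))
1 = 1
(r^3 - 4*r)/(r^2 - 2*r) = r + 2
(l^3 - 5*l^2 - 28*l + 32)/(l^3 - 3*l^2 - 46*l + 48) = (l + 4)/(l + 6)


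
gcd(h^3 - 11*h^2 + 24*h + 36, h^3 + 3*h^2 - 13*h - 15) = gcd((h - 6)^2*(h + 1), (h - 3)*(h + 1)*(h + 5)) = h + 1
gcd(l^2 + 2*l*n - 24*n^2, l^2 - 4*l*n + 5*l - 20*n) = l - 4*n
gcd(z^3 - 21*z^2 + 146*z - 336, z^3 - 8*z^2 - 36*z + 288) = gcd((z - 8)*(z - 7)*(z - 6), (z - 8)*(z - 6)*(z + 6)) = z^2 - 14*z + 48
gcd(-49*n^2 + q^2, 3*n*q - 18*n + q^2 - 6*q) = 1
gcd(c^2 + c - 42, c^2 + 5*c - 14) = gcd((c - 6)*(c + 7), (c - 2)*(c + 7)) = c + 7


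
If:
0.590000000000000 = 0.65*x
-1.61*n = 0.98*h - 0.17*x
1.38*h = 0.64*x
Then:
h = 0.42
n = -0.16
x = 0.91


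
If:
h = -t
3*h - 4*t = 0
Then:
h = 0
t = 0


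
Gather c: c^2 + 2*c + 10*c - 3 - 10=c^2 + 12*c - 13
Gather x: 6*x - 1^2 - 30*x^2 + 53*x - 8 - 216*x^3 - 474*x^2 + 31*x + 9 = -216*x^3 - 504*x^2 + 90*x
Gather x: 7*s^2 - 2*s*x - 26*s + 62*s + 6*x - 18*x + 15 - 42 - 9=7*s^2 + 36*s + x*(-2*s - 12) - 36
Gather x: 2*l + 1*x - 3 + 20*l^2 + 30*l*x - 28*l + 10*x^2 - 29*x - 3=20*l^2 - 26*l + 10*x^2 + x*(30*l - 28) - 6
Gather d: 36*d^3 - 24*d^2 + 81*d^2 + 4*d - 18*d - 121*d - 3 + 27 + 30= 36*d^3 + 57*d^2 - 135*d + 54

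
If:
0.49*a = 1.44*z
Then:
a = 2.93877551020408*z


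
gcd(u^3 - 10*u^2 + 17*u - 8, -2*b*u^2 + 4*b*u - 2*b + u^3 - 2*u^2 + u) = u^2 - 2*u + 1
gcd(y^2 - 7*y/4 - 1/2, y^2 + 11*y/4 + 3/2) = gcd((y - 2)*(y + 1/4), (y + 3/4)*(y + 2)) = 1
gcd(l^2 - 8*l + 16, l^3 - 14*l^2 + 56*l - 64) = l - 4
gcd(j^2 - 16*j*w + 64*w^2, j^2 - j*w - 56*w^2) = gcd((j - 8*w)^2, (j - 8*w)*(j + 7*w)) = -j + 8*w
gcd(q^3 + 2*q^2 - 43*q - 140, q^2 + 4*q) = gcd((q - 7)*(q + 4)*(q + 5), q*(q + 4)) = q + 4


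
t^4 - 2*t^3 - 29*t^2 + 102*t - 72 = (t - 4)*(t - 3)*(t - 1)*(t + 6)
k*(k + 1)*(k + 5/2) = k^3 + 7*k^2/2 + 5*k/2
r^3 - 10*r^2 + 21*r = r*(r - 7)*(r - 3)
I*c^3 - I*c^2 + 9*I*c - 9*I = (c - 3*I)*(c + 3*I)*(I*c - I)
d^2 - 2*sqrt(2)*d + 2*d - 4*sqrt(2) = (d + 2)*(d - 2*sqrt(2))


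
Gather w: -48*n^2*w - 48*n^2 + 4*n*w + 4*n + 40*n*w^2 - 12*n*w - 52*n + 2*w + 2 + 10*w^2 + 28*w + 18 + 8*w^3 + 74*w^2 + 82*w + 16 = -48*n^2 - 48*n + 8*w^3 + w^2*(40*n + 84) + w*(-48*n^2 - 8*n + 112) + 36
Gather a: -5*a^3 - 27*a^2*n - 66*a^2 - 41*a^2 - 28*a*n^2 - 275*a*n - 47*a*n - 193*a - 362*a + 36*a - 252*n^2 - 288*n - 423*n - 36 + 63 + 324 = -5*a^3 + a^2*(-27*n - 107) + a*(-28*n^2 - 322*n - 519) - 252*n^2 - 711*n + 351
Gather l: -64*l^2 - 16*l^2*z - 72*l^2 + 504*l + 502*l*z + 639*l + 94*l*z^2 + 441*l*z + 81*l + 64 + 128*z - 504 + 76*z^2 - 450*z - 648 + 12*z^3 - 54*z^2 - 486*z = l^2*(-16*z - 136) + l*(94*z^2 + 943*z + 1224) + 12*z^3 + 22*z^2 - 808*z - 1088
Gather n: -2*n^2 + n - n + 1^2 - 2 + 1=-2*n^2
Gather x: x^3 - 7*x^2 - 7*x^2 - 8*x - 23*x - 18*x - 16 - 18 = x^3 - 14*x^2 - 49*x - 34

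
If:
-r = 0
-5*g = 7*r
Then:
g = 0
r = 0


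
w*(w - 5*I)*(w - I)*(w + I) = w^4 - 5*I*w^3 + w^2 - 5*I*w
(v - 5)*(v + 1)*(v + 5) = v^3 + v^2 - 25*v - 25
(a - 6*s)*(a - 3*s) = a^2 - 9*a*s + 18*s^2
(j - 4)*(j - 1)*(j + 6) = j^3 + j^2 - 26*j + 24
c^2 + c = c*(c + 1)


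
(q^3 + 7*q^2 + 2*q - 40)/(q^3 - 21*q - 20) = (q^2 + 3*q - 10)/(q^2 - 4*q - 5)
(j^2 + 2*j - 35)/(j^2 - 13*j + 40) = (j + 7)/(j - 8)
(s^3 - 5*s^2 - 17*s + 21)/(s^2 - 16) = (s^3 - 5*s^2 - 17*s + 21)/(s^2 - 16)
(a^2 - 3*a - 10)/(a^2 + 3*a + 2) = (a - 5)/(a + 1)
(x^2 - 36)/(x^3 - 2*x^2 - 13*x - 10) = (36 - x^2)/(-x^3 + 2*x^2 + 13*x + 10)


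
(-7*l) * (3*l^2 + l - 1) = -21*l^3 - 7*l^2 + 7*l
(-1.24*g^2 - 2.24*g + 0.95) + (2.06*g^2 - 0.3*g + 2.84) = 0.82*g^2 - 2.54*g + 3.79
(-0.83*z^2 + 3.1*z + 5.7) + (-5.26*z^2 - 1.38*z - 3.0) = -6.09*z^2 + 1.72*z + 2.7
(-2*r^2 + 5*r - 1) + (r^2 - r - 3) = -r^2 + 4*r - 4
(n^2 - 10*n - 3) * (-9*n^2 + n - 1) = -9*n^4 + 91*n^3 + 16*n^2 + 7*n + 3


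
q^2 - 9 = (q - 3)*(q + 3)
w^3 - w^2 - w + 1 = (w - 1)^2*(w + 1)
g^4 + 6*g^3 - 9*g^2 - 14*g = g*(g - 2)*(g + 1)*(g + 7)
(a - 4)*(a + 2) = a^2 - 2*a - 8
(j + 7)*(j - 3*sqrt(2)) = j^2 - 3*sqrt(2)*j + 7*j - 21*sqrt(2)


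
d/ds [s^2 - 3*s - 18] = 2*s - 3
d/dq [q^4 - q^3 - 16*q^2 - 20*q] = 4*q^3 - 3*q^2 - 32*q - 20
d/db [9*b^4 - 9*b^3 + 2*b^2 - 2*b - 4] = 36*b^3 - 27*b^2 + 4*b - 2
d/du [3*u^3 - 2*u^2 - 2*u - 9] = 9*u^2 - 4*u - 2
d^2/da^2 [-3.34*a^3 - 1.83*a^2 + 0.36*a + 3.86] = -20.04*a - 3.66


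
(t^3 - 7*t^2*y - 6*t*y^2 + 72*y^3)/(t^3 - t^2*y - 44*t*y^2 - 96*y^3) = (-t^2 + 10*t*y - 24*y^2)/(-t^2 + 4*t*y + 32*y^2)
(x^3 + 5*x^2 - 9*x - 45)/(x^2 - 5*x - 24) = (x^2 + 2*x - 15)/(x - 8)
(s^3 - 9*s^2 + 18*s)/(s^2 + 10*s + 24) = s*(s^2 - 9*s + 18)/(s^2 + 10*s + 24)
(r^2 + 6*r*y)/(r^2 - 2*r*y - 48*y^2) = r/(r - 8*y)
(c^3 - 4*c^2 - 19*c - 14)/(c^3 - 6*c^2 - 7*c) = (c + 2)/c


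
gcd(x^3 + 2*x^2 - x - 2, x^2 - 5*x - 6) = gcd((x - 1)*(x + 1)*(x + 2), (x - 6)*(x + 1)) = x + 1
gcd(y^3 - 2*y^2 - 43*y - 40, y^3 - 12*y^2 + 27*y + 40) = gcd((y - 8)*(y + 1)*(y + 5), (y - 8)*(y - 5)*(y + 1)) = y^2 - 7*y - 8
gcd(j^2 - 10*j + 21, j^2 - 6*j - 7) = j - 7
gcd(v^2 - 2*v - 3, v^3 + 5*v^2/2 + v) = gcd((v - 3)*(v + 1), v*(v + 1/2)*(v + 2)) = 1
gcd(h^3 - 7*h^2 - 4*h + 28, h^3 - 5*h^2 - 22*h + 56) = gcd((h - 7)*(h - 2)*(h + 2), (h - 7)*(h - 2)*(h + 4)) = h^2 - 9*h + 14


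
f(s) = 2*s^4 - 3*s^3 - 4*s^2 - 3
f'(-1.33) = -24.10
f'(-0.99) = -8.66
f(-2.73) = 139.32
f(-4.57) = 1072.15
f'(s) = 8*s^3 - 9*s^2 - 8*s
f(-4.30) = 845.32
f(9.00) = 10608.00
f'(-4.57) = -914.96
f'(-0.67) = -1.09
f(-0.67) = -3.49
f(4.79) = 628.38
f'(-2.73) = -208.01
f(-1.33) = 3.24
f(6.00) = 1797.00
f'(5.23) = 856.43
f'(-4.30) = -768.07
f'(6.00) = 1356.00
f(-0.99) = -2.09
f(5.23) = 954.78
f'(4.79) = 634.40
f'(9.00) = 5031.00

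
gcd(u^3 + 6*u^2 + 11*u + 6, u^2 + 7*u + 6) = u + 1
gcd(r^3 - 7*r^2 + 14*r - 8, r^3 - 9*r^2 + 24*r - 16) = r^2 - 5*r + 4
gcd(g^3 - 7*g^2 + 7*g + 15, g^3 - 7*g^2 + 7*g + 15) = g^3 - 7*g^2 + 7*g + 15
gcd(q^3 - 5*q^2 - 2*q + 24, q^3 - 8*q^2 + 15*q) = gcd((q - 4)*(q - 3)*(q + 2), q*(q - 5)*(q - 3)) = q - 3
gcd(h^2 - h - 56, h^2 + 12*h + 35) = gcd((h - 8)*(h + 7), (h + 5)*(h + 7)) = h + 7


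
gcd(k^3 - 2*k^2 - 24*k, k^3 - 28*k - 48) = k^2 - 2*k - 24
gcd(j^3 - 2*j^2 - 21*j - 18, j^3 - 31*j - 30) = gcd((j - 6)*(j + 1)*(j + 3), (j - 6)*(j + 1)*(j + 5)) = j^2 - 5*j - 6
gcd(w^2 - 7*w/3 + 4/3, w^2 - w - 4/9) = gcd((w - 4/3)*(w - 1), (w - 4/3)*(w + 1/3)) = w - 4/3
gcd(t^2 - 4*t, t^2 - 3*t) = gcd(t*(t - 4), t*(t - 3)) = t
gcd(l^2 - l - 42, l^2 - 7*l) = l - 7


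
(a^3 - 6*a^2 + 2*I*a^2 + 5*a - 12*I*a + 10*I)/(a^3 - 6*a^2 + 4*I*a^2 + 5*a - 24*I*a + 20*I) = (a + 2*I)/(a + 4*I)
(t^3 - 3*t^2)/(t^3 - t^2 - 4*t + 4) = t^2*(t - 3)/(t^3 - t^2 - 4*t + 4)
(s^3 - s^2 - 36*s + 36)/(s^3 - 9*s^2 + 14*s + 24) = (s^2 + 5*s - 6)/(s^2 - 3*s - 4)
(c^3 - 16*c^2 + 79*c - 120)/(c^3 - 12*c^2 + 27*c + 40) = (c - 3)/(c + 1)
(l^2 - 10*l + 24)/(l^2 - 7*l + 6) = (l - 4)/(l - 1)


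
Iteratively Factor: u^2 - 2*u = (u - 2)*(u)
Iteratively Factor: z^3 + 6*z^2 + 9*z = (z + 3)*(z^2 + 3*z) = (z + 3)^2*(z)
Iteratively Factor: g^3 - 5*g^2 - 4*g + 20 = (g + 2)*(g^2 - 7*g + 10) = (g - 2)*(g + 2)*(g - 5)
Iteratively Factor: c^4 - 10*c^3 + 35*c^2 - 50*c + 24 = (c - 1)*(c^3 - 9*c^2 + 26*c - 24) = (c - 3)*(c - 1)*(c^2 - 6*c + 8) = (c - 3)*(c - 2)*(c - 1)*(c - 4)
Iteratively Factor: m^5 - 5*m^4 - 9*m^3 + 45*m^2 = (m)*(m^4 - 5*m^3 - 9*m^2 + 45*m) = m^2*(m^3 - 5*m^2 - 9*m + 45) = m^2*(m - 5)*(m^2 - 9) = m^2*(m - 5)*(m - 3)*(m + 3)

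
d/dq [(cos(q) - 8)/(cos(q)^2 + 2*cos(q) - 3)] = (cos(q)^2 - 16*cos(q) - 13)*sin(q)/(cos(q)^2 + 2*cos(q) - 3)^2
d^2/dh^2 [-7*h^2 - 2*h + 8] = -14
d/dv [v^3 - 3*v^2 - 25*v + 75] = 3*v^2 - 6*v - 25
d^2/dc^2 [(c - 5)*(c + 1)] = 2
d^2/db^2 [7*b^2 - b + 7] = 14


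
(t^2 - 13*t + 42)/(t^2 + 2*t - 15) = (t^2 - 13*t + 42)/(t^2 + 2*t - 15)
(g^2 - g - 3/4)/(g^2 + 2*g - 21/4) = (2*g + 1)/(2*g + 7)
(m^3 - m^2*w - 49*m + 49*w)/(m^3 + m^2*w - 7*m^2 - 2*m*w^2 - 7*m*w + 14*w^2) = (m + 7)/(m + 2*w)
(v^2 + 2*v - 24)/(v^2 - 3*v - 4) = (v + 6)/(v + 1)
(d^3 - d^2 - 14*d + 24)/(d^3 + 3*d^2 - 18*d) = (d^2 + 2*d - 8)/(d*(d + 6))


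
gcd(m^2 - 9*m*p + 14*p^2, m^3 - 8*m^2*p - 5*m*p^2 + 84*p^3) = -m + 7*p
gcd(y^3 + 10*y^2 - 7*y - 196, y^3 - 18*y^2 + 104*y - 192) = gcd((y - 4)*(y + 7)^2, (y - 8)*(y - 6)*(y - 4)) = y - 4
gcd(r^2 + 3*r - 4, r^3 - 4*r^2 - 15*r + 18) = r - 1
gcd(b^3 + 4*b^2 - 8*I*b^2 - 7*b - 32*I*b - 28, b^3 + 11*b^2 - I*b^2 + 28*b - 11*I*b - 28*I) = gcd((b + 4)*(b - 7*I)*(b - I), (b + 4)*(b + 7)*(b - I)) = b^2 + b*(4 - I) - 4*I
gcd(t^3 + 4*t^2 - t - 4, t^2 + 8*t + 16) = t + 4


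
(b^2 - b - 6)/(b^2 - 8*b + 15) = (b + 2)/(b - 5)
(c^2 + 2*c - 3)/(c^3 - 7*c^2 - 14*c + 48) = (c - 1)/(c^2 - 10*c + 16)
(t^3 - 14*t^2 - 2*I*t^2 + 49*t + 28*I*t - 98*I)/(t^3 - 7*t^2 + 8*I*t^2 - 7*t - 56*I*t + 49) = (t^2 - t*(7 + 2*I) + 14*I)/(t^2 + 8*I*t - 7)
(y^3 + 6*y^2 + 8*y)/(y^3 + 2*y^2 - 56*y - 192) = y*(y + 2)/(y^2 - 2*y - 48)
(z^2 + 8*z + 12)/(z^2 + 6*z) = (z + 2)/z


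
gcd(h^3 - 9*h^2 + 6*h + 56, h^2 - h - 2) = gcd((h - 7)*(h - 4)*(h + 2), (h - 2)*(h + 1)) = 1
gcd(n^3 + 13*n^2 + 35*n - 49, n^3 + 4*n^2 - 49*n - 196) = n + 7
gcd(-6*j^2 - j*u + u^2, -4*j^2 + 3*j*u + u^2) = 1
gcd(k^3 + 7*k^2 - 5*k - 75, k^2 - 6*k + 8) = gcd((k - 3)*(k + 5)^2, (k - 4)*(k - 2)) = 1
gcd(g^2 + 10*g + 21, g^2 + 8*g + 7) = g + 7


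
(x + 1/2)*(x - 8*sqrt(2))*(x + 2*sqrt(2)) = x^3 - 6*sqrt(2)*x^2 + x^2/2 - 32*x - 3*sqrt(2)*x - 16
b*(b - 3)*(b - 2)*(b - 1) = b^4 - 6*b^3 + 11*b^2 - 6*b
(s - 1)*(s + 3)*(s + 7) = s^3 + 9*s^2 + 11*s - 21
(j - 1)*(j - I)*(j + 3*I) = j^3 - j^2 + 2*I*j^2 + 3*j - 2*I*j - 3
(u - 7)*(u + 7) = u^2 - 49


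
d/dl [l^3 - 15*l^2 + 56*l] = 3*l^2 - 30*l + 56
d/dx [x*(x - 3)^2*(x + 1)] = 4*x^3 - 15*x^2 + 6*x + 9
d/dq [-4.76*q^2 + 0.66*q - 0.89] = 0.66 - 9.52*q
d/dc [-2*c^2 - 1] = -4*c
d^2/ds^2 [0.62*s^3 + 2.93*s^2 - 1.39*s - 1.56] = 3.72*s + 5.86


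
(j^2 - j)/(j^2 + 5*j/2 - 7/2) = 2*j/(2*j + 7)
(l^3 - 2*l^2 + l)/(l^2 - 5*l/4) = 4*(l^2 - 2*l + 1)/(4*l - 5)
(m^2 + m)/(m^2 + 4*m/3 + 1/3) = 3*m/(3*m + 1)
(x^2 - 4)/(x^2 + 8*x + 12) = (x - 2)/(x + 6)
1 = 1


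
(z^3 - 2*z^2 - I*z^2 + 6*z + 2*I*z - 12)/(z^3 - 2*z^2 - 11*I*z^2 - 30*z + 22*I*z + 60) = (z^2 - I*z + 6)/(z^2 - 11*I*z - 30)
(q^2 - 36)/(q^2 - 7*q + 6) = (q + 6)/(q - 1)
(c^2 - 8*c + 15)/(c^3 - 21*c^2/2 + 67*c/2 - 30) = 2*(c - 3)/(2*c^2 - 11*c + 12)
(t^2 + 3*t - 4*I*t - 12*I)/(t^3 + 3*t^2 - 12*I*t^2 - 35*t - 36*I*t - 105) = (t - 4*I)/(t^2 - 12*I*t - 35)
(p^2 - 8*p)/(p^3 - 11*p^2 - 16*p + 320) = p/(p^2 - 3*p - 40)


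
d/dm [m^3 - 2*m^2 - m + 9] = 3*m^2 - 4*m - 1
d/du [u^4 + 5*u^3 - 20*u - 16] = 4*u^3 + 15*u^2 - 20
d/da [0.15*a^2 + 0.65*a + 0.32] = 0.3*a + 0.65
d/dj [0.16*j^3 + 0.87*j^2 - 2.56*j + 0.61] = 0.48*j^2 + 1.74*j - 2.56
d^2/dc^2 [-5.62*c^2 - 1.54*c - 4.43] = -11.2400000000000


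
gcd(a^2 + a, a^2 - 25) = 1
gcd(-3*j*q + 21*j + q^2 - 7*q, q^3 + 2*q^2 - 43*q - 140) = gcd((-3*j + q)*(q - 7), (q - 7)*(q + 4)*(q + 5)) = q - 7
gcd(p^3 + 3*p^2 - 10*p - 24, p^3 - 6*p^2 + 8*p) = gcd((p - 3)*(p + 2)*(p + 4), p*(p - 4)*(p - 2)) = 1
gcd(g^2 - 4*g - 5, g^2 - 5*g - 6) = g + 1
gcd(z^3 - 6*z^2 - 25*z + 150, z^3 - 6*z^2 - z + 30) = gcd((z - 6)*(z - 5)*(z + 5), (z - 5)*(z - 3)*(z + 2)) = z - 5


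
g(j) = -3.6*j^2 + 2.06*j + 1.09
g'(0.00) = 2.06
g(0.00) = 1.09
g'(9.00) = -62.74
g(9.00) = -271.97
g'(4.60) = -31.06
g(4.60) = -65.61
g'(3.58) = -23.72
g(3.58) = -37.67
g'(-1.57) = 13.36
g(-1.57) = -11.02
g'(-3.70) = 28.70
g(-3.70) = -55.82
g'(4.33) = -29.12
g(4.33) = -57.49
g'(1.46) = -8.45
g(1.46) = -3.58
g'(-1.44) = 12.43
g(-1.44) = -9.34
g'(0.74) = -3.27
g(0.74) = 0.64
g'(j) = 2.06 - 7.2*j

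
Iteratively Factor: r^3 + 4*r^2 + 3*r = (r)*(r^2 + 4*r + 3) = r*(r + 1)*(r + 3)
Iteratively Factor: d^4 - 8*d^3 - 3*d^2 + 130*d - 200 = (d - 2)*(d^3 - 6*d^2 - 15*d + 100) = (d - 5)*(d - 2)*(d^2 - d - 20) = (d - 5)^2*(d - 2)*(d + 4)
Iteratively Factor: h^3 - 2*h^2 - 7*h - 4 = (h + 1)*(h^2 - 3*h - 4) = (h + 1)^2*(h - 4)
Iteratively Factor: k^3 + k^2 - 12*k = (k + 4)*(k^2 - 3*k) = k*(k + 4)*(k - 3)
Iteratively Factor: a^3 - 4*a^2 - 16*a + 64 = (a - 4)*(a^2 - 16) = (a - 4)*(a + 4)*(a - 4)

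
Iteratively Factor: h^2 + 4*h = (h)*(h + 4)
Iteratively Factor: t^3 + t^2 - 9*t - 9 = (t + 1)*(t^2 - 9) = (t + 1)*(t + 3)*(t - 3)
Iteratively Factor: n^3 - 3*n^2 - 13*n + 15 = (n + 3)*(n^2 - 6*n + 5) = (n - 1)*(n + 3)*(n - 5)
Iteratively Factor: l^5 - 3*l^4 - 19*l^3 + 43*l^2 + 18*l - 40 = (l + 1)*(l^4 - 4*l^3 - 15*l^2 + 58*l - 40) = (l - 2)*(l + 1)*(l^3 - 2*l^2 - 19*l + 20) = (l - 2)*(l - 1)*(l + 1)*(l^2 - l - 20) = (l - 5)*(l - 2)*(l - 1)*(l + 1)*(l + 4)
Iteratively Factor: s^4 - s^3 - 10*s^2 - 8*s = (s + 1)*(s^3 - 2*s^2 - 8*s) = (s + 1)*(s + 2)*(s^2 - 4*s) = (s - 4)*(s + 1)*(s + 2)*(s)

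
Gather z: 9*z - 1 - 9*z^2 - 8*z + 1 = -9*z^2 + z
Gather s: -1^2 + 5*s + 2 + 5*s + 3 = 10*s + 4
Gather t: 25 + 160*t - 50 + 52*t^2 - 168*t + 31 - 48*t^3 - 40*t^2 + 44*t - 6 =-48*t^3 + 12*t^2 + 36*t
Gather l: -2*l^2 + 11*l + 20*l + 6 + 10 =-2*l^2 + 31*l + 16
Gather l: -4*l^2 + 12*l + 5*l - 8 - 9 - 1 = -4*l^2 + 17*l - 18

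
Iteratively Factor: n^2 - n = (n)*(n - 1)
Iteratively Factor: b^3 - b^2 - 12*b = (b)*(b^2 - b - 12) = b*(b - 4)*(b + 3)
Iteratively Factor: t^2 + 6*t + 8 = (t + 2)*(t + 4)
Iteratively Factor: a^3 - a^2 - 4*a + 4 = (a - 1)*(a^2 - 4) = (a - 2)*(a - 1)*(a + 2)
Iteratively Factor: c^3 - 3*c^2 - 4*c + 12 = (c - 3)*(c^2 - 4) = (c - 3)*(c + 2)*(c - 2)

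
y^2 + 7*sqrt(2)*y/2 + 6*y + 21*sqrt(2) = (y + 6)*(y + 7*sqrt(2)/2)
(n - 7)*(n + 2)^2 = n^3 - 3*n^2 - 24*n - 28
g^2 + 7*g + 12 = (g + 3)*(g + 4)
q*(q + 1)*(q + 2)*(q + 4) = q^4 + 7*q^3 + 14*q^2 + 8*q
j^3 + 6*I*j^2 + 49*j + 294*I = (j - 7*I)*(j + 6*I)*(j + 7*I)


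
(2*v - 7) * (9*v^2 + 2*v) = 18*v^3 - 59*v^2 - 14*v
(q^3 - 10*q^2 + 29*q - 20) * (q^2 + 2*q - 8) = q^5 - 8*q^4 + q^3 + 118*q^2 - 272*q + 160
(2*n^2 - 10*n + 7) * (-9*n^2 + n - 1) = -18*n^4 + 92*n^3 - 75*n^2 + 17*n - 7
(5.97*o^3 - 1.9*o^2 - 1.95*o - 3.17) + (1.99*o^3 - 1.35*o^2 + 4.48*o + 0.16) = 7.96*o^3 - 3.25*o^2 + 2.53*o - 3.01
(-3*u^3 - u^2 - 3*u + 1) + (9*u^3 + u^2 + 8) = 6*u^3 - 3*u + 9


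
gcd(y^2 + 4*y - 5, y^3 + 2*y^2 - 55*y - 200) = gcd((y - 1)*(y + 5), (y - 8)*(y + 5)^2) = y + 5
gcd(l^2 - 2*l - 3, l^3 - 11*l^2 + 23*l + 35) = l + 1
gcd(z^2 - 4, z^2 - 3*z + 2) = z - 2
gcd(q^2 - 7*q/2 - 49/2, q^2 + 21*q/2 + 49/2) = q + 7/2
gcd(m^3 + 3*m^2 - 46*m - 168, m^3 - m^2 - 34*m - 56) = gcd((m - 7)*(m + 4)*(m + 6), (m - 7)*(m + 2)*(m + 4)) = m^2 - 3*m - 28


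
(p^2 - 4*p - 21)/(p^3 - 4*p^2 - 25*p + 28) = (p + 3)/(p^2 + 3*p - 4)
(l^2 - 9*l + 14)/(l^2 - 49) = (l - 2)/(l + 7)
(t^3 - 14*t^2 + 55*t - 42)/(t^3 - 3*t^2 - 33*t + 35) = (t - 6)/(t + 5)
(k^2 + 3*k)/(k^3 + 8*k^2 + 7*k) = (k + 3)/(k^2 + 8*k + 7)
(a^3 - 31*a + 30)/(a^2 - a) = a + 1 - 30/a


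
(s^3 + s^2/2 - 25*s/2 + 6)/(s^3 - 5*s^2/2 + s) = (s^2 + s - 12)/(s*(s - 2))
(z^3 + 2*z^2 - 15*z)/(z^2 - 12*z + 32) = z*(z^2 + 2*z - 15)/(z^2 - 12*z + 32)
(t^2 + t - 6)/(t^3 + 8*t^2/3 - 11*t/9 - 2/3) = 9*(t - 2)/(9*t^2 - 3*t - 2)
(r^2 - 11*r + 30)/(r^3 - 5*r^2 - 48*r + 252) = (r - 5)/(r^2 + r - 42)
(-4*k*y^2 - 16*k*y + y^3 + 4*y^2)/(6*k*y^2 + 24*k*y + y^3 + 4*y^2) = (-4*k + y)/(6*k + y)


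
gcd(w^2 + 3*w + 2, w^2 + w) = w + 1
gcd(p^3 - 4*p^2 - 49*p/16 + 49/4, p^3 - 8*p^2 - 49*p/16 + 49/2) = p^2 - 49/16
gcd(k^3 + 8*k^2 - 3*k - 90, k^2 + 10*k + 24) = k + 6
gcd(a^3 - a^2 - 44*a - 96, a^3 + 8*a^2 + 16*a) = a + 4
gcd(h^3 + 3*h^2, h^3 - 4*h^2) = h^2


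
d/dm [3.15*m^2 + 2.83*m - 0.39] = 6.3*m + 2.83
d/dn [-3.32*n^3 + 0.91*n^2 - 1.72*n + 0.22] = -9.96*n^2 + 1.82*n - 1.72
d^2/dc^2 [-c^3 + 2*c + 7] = -6*c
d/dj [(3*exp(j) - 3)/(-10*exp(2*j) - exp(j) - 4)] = 3*(-(1 - exp(j))*(20*exp(j) + 1) - 10*exp(2*j) - exp(j) - 4)*exp(j)/(10*exp(2*j) + exp(j) + 4)^2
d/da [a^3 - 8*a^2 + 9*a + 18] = 3*a^2 - 16*a + 9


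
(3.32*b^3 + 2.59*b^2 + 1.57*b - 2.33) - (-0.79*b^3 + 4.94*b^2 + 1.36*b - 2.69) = 4.11*b^3 - 2.35*b^2 + 0.21*b + 0.36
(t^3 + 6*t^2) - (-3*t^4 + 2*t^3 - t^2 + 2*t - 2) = 3*t^4 - t^3 + 7*t^2 - 2*t + 2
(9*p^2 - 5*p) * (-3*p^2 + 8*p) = -27*p^4 + 87*p^3 - 40*p^2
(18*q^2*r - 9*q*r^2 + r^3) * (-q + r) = -18*q^3*r + 27*q^2*r^2 - 10*q*r^3 + r^4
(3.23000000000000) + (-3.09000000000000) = 0.140000000000000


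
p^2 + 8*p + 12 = (p + 2)*(p + 6)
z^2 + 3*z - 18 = (z - 3)*(z + 6)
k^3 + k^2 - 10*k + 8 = (k - 2)*(k - 1)*(k + 4)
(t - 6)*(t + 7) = t^2 + t - 42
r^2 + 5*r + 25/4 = (r + 5/2)^2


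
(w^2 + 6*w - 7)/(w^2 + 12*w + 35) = (w - 1)/(w + 5)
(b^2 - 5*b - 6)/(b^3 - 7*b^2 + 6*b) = (b + 1)/(b*(b - 1))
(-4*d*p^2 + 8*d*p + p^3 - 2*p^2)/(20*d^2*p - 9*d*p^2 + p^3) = (p - 2)/(-5*d + p)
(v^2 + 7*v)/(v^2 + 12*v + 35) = v/(v + 5)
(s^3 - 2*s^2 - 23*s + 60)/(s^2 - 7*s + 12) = s + 5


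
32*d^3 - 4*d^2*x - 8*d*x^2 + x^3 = (-8*d + x)*(-2*d + x)*(2*d + x)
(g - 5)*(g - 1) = g^2 - 6*g + 5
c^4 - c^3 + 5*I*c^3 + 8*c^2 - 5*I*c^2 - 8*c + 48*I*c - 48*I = (c - 1)*(c - 3*I)*(c + 4*I)^2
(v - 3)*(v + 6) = v^2 + 3*v - 18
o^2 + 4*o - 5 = (o - 1)*(o + 5)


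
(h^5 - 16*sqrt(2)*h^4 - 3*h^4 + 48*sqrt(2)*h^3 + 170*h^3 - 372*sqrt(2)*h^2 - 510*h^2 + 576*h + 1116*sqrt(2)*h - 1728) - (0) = h^5 - 16*sqrt(2)*h^4 - 3*h^4 + 48*sqrt(2)*h^3 + 170*h^3 - 372*sqrt(2)*h^2 - 510*h^2 + 576*h + 1116*sqrt(2)*h - 1728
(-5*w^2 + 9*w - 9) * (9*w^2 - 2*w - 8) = -45*w^4 + 91*w^3 - 59*w^2 - 54*w + 72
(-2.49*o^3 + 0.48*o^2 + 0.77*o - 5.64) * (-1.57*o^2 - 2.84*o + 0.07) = 3.9093*o^5 + 6.318*o^4 - 2.7464*o^3 + 6.7016*o^2 + 16.0715*o - 0.3948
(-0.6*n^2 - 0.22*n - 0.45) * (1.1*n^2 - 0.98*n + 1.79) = -0.66*n^4 + 0.346*n^3 - 1.3534*n^2 + 0.0472*n - 0.8055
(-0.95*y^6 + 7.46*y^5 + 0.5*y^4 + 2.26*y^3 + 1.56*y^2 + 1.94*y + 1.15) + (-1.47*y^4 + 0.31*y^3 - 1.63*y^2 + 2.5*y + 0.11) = -0.95*y^6 + 7.46*y^5 - 0.97*y^4 + 2.57*y^3 - 0.0699999999999998*y^2 + 4.44*y + 1.26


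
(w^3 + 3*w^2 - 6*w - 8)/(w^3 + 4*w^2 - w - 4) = (w - 2)/(w - 1)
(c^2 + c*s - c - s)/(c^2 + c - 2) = (c + s)/(c + 2)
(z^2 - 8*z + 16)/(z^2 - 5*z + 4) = (z - 4)/(z - 1)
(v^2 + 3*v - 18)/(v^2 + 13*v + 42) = (v - 3)/(v + 7)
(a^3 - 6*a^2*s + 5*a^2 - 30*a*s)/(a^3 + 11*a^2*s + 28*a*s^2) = (a^2 - 6*a*s + 5*a - 30*s)/(a^2 + 11*a*s + 28*s^2)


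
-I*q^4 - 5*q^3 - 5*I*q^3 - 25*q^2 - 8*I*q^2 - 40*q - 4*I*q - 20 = (q + 2)^2*(q - 5*I)*(-I*q - I)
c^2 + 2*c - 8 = (c - 2)*(c + 4)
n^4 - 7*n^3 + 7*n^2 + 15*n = n*(n - 5)*(n - 3)*(n + 1)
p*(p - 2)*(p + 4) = p^3 + 2*p^2 - 8*p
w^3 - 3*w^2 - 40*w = w*(w - 8)*(w + 5)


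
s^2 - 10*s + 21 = (s - 7)*(s - 3)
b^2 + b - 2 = (b - 1)*(b + 2)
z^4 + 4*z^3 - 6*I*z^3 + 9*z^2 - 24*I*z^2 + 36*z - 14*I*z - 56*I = (z + 4)*(z - 7*I)*(z - I)*(z + 2*I)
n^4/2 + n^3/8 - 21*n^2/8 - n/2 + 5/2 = (n/2 + 1)*(n - 2)*(n - 1)*(n + 5/4)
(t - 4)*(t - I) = t^2 - 4*t - I*t + 4*I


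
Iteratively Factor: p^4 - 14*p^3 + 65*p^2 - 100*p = (p - 4)*(p^3 - 10*p^2 + 25*p) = (p - 5)*(p - 4)*(p^2 - 5*p) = p*(p - 5)*(p - 4)*(p - 5)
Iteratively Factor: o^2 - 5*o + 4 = (o - 4)*(o - 1)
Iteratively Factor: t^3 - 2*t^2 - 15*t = (t + 3)*(t^2 - 5*t) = (t - 5)*(t + 3)*(t)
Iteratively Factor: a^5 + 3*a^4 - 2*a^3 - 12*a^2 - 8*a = (a + 1)*(a^4 + 2*a^3 - 4*a^2 - 8*a) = a*(a + 1)*(a^3 + 2*a^2 - 4*a - 8) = a*(a + 1)*(a + 2)*(a^2 - 4) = a*(a - 2)*(a + 1)*(a + 2)*(a + 2)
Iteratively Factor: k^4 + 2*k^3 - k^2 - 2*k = (k + 1)*(k^3 + k^2 - 2*k) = (k + 1)*(k + 2)*(k^2 - k) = k*(k + 1)*(k + 2)*(k - 1)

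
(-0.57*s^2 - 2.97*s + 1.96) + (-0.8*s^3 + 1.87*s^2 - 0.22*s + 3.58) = -0.8*s^3 + 1.3*s^2 - 3.19*s + 5.54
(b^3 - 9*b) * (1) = b^3 - 9*b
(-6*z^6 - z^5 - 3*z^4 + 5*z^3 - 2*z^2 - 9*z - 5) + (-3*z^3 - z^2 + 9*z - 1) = -6*z^6 - z^5 - 3*z^4 + 2*z^3 - 3*z^2 - 6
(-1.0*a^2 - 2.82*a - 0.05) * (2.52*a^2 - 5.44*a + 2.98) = -2.52*a^4 - 1.6664*a^3 + 12.2348*a^2 - 8.1316*a - 0.149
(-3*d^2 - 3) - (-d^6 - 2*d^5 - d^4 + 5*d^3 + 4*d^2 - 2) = d^6 + 2*d^5 + d^4 - 5*d^3 - 7*d^2 - 1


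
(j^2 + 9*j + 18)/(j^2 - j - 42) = (j + 3)/(j - 7)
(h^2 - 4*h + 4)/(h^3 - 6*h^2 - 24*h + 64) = (h - 2)/(h^2 - 4*h - 32)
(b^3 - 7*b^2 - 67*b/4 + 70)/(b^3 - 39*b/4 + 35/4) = (b - 8)/(b - 1)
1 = 1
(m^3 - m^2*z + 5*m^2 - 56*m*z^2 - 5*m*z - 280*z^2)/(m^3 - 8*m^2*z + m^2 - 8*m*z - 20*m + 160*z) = (m + 7*z)/(m - 4)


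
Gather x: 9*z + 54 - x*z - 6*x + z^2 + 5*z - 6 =x*(-z - 6) + z^2 + 14*z + 48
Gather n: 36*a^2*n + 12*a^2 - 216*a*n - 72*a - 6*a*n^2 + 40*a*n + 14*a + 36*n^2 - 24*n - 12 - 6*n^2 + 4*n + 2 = 12*a^2 - 58*a + n^2*(30 - 6*a) + n*(36*a^2 - 176*a - 20) - 10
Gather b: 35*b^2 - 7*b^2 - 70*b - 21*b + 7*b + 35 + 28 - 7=28*b^2 - 84*b + 56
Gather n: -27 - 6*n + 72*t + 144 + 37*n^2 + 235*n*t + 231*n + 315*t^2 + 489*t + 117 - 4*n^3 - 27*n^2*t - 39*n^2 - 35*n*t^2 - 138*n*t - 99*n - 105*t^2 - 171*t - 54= -4*n^3 + n^2*(-27*t - 2) + n*(-35*t^2 + 97*t + 126) + 210*t^2 + 390*t + 180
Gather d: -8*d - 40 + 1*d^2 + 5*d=d^2 - 3*d - 40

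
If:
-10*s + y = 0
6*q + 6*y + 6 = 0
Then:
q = -y - 1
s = y/10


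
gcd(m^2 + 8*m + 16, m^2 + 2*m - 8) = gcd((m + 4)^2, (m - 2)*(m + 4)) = m + 4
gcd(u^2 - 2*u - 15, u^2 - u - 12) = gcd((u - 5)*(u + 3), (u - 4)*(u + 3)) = u + 3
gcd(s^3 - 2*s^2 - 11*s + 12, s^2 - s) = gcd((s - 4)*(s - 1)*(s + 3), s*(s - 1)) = s - 1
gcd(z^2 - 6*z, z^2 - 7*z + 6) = z - 6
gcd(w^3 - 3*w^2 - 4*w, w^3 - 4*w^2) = w^2 - 4*w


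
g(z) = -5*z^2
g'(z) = -10*z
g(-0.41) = -0.84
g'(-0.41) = 4.10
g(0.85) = -3.61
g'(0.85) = -8.50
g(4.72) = -111.39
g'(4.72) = -47.20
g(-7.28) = -264.99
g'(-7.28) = 72.80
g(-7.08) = -250.63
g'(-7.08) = 70.80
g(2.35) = -27.61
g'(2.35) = -23.50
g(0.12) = -0.07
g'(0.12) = -1.20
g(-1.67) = -13.94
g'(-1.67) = 16.70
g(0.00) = 0.00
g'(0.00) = 0.00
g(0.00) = 0.00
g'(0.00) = 0.00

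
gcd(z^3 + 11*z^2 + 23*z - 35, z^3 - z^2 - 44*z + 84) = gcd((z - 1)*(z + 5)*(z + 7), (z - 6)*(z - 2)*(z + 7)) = z + 7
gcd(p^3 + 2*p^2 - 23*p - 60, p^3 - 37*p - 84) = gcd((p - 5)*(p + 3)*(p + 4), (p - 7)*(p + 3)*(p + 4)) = p^2 + 7*p + 12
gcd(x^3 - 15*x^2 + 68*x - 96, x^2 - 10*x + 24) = x - 4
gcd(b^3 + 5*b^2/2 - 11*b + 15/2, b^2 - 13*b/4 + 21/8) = b - 3/2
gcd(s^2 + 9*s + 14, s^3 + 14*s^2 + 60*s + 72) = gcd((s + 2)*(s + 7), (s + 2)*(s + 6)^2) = s + 2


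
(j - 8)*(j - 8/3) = j^2 - 32*j/3 + 64/3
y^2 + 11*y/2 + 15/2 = (y + 5/2)*(y + 3)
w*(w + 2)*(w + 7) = w^3 + 9*w^2 + 14*w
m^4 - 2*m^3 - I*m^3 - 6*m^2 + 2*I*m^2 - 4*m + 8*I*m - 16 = (m - 4)*(m + 2)*(m - 2*I)*(m + I)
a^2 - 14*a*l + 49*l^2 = (a - 7*l)^2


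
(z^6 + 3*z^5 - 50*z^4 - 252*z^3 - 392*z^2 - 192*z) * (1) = z^6 + 3*z^5 - 50*z^4 - 252*z^3 - 392*z^2 - 192*z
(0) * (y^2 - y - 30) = 0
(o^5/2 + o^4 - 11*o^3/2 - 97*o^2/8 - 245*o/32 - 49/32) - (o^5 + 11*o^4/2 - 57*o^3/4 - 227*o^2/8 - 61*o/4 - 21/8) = -o^5/2 - 9*o^4/2 + 35*o^3/4 + 65*o^2/4 + 243*o/32 + 35/32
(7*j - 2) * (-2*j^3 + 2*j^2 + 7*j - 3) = -14*j^4 + 18*j^3 + 45*j^2 - 35*j + 6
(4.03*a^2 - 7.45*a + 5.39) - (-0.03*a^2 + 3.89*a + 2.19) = 4.06*a^2 - 11.34*a + 3.2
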